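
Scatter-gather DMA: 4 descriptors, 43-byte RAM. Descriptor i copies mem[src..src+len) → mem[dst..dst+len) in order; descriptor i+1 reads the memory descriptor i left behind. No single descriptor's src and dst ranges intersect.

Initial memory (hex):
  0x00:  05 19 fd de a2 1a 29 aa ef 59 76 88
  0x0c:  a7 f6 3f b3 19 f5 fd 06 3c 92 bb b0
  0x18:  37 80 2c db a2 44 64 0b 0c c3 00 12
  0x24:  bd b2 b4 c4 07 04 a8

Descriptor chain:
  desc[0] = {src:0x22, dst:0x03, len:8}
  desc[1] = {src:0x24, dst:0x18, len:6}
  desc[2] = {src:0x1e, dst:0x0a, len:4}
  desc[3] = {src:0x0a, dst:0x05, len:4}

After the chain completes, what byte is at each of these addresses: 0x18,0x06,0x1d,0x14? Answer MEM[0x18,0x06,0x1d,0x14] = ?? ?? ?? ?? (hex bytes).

MEM[0x18,0x06,0x1d,0x14] = bd 0b 04 3c

D0: mem[0x03..0x0a] <- [00 12 bd b2 b4 c4 07 04]
D1: mem[0x18..0x1d] <- [bd b2 b4 c4 07 04]
D2: mem[0x0a..0x0d] <- [64 0b 0c c3]
D3: mem[0x05..0x08] <- [64 0b 0c c3]
query mem[0x18]=0xbd, mem[0x06]=0x0b, mem[0x1d]=0x04, mem[0x14]=0x3c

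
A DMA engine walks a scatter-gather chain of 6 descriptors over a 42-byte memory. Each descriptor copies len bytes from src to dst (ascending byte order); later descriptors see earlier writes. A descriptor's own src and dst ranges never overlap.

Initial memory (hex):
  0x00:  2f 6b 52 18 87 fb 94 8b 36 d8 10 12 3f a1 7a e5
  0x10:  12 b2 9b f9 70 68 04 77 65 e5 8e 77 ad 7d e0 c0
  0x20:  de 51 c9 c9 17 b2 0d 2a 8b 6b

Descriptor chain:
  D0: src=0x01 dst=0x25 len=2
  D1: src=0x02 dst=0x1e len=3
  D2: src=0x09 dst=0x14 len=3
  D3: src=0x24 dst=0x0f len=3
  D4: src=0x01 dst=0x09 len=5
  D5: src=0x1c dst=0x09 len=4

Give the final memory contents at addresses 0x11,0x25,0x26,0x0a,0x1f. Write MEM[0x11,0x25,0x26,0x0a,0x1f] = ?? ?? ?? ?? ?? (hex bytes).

MEM[0x11,0x25,0x26,0x0a,0x1f] = 52 6b 52 7d 18

D0: mem[0x25..0x26] <- [6b 52]
D1: mem[0x1e..0x20] <- [52 18 87]
D2: mem[0x14..0x16] <- [d8 10 12]
D3: mem[0x0f..0x11] <- [17 6b 52]
D4: mem[0x09..0x0d] <- [6b 52 18 87 fb]
D5: mem[0x09..0x0c] <- [ad 7d 52 18]
query mem[0x11]=0x52, mem[0x25]=0x6b, mem[0x26]=0x52, mem[0x0a]=0x7d, mem[0x1f]=0x18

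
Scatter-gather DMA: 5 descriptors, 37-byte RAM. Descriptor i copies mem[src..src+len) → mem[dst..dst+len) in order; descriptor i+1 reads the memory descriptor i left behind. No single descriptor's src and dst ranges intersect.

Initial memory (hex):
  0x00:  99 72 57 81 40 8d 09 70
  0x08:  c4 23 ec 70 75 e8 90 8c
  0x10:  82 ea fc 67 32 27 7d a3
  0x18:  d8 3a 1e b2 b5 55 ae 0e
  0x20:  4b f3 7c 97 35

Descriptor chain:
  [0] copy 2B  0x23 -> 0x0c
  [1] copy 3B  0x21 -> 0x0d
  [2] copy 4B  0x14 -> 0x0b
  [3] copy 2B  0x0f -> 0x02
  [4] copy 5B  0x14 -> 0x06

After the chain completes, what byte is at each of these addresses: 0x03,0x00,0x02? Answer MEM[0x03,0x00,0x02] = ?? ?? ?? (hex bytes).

MEM[0x03,0x00,0x02] = 82 99 97

[0] 0x23->0x0c len=2 : 97 35
[1] 0x21->0x0d len=3 : f3 7c 97
[2] 0x14->0x0b len=4 : 32 27 7d a3
[3] 0x0f->0x02 len=2 : 97 82
[4] 0x14->0x06 len=5 : 32 27 7d a3 d8
query mem[0x03]=0x82, mem[0x00]=0x99, mem[0x02]=0x97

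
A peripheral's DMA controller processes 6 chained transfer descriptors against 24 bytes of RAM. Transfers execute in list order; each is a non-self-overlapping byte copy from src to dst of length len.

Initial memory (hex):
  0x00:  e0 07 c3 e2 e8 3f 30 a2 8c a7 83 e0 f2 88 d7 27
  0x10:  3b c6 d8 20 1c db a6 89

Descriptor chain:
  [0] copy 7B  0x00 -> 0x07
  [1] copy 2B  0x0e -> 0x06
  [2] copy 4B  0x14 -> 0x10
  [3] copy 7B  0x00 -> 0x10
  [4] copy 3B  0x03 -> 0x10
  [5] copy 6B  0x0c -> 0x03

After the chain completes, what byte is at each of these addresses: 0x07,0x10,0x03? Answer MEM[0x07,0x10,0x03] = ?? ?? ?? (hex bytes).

MEM[0x07,0x10,0x03] = e2 e2 3f

#0 dst[0x07+7] := {0xe0,0x07,0xc3,0xe2,0xe8,0x3f,0x30}
#1 dst[0x06+2] := {0xd7,0x27}
#2 dst[0x10+4] := {0x1c,0xdb,0xa6,0x89}
#3 dst[0x10+7] := {0xe0,0x07,0xc3,0xe2,0xe8,0x3f,0xd7}
#4 dst[0x10+3] := {0xe2,0xe8,0x3f}
#5 dst[0x03+6] := {0x3f,0x30,0xd7,0x27,0xe2,0xe8}
query mem[0x07]=0xe2, mem[0x10]=0xe2, mem[0x03]=0x3f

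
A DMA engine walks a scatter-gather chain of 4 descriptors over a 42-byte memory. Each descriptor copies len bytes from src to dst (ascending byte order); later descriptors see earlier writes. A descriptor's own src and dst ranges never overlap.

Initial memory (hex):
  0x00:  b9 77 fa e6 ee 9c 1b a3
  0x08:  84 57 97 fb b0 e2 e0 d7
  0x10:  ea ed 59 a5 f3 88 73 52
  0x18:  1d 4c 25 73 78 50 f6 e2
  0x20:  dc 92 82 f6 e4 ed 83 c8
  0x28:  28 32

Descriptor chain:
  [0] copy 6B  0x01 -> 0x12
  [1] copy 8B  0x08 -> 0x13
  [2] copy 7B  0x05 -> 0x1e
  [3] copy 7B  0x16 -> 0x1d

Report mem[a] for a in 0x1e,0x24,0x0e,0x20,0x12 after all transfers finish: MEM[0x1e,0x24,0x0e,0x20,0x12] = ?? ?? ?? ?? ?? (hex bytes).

MEM[0x1e,0x24,0x0e,0x20,0x12] = b0 fb e0 e0 77

D0: mem[0x12..0x17] <- [77 fa e6 ee 9c 1b]
D1: mem[0x13..0x1a] <- [84 57 97 fb b0 e2 e0 d7]
D2: mem[0x1e..0x24] <- [9c 1b a3 84 57 97 fb]
D3: mem[0x1d..0x23] <- [fb b0 e2 e0 d7 73 78]
query mem[0x1e]=0xb0, mem[0x24]=0xfb, mem[0x0e]=0xe0, mem[0x20]=0xe0, mem[0x12]=0x77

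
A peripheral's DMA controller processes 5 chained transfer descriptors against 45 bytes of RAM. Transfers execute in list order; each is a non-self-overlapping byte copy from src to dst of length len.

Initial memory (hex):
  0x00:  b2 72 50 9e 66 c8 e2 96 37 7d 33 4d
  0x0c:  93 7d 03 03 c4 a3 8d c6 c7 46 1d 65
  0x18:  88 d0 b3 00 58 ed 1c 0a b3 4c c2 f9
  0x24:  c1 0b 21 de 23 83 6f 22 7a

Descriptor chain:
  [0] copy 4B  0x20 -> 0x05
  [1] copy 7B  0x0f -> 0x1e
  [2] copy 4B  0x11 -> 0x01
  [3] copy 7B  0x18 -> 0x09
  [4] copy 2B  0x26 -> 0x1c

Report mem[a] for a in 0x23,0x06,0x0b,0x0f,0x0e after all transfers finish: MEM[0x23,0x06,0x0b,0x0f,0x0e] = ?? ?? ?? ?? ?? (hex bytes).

  after D0: wrote 4B at 0x05 = b34cc2f9
  after D1: wrote 7B at 0x1e = 03c4a38dc6c746
  after D2: wrote 4B at 0x01 = a38dc6c7
  after D3: wrote 7B at 0x09 = 88d0b30058ed03
  after D4: wrote 2B at 0x1c = 21de
query mem[0x23]=0xc7, mem[0x06]=0x4c, mem[0x0b]=0xb3, mem[0x0f]=0x03, mem[0x0e]=0xed

MEM[0x23,0x06,0x0b,0x0f,0x0e] = c7 4c b3 03 ed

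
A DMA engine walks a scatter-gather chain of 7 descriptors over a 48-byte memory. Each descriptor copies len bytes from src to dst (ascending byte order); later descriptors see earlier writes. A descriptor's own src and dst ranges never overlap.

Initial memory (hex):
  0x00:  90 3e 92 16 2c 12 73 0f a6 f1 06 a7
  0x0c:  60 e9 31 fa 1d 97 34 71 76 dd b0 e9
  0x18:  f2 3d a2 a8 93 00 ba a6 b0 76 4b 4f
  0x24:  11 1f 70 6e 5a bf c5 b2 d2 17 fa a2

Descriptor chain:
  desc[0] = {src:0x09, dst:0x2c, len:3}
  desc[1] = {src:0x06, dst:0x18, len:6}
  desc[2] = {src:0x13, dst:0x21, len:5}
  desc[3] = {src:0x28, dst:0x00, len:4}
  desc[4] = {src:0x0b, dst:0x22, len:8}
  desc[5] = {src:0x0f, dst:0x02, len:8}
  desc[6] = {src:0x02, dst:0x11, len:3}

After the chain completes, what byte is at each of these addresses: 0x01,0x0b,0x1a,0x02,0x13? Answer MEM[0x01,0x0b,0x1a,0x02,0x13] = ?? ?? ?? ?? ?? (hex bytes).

  after D0: wrote 3B at 0x2c = f106a7
  after D1: wrote 6B at 0x18 = 730fa6f106a7
  after D2: wrote 5B at 0x21 = 7176ddb0e9
  after D3: wrote 4B at 0x00 = 5abfc5b2
  after D4: wrote 8B at 0x22 = a760e931fa1d9734
  after D5: wrote 8B at 0x02 = fa1d97347176ddb0
  after D6: wrote 3B at 0x11 = fa1d97
query mem[0x01]=0xbf, mem[0x0b]=0xa7, mem[0x1a]=0xa6, mem[0x02]=0xfa, mem[0x13]=0x97

MEM[0x01,0x0b,0x1a,0x02,0x13] = bf a7 a6 fa 97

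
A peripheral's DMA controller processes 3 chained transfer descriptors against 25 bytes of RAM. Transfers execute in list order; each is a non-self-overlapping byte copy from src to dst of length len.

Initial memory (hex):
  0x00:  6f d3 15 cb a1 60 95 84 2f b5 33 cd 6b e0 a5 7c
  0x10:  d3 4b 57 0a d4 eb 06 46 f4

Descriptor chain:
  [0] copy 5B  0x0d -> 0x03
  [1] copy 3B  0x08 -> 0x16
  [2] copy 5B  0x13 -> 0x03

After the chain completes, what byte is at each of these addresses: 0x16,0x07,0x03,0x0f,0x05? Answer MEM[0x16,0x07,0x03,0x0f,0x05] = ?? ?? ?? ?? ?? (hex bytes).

MEM[0x16,0x07,0x03,0x0f,0x05] = 2f b5 0a 7c eb

[0] 0x0d->0x03 len=5 : e0 a5 7c d3 4b
[1] 0x08->0x16 len=3 : 2f b5 33
[2] 0x13->0x03 len=5 : 0a d4 eb 2f b5
query mem[0x16]=0x2f, mem[0x07]=0xb5, mem[0x03]=0x0a, mem[0x0f]=0x7c, mem[0x05]=0xeb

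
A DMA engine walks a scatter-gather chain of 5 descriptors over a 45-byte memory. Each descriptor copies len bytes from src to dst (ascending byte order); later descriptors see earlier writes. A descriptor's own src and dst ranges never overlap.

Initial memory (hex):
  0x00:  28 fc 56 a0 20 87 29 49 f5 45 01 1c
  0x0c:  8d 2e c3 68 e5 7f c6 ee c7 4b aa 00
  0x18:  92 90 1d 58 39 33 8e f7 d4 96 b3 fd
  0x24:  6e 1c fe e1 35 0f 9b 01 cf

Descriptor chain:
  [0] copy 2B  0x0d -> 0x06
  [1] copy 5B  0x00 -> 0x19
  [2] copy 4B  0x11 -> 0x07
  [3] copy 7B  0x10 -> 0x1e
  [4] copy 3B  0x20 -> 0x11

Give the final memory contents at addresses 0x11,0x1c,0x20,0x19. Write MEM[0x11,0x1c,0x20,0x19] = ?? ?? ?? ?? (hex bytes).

  after D0: wrote 2B at 0x06 = 2ec3
  after D1: wrote 5B at 0x19 = 28fc56a020
  after D2: wrote 4B at 0x07 = 7fc6eec7
  after D3: wrote 7B at 0x1e = e57fc6eec74baa
  after D4: wrote 3B at 0x11 = c6eec7
query mem[0x11]=0xc6, mem[0x1c]=0xa0, mem[0x20]=0xc6, mem[0x19]=0x28

MEM[0x11,0x1c,0x20,0x19] = c6 a0 c6 28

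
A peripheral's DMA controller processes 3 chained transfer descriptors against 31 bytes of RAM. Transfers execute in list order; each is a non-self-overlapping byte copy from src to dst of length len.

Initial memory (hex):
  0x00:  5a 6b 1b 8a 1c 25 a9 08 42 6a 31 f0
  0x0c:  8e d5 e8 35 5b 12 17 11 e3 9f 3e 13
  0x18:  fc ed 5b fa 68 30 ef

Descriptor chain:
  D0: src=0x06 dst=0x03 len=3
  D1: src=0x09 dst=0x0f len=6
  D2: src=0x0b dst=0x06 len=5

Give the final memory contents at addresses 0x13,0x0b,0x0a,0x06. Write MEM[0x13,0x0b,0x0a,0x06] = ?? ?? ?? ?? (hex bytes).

#0 dst[0x03+3] := {0xa9,0x08,0x42}
#1 dst[0x0f+6] := {0x6a,0x31,0xf0,0x8e,0xd5,0xe8}
#2 dst[0x06+5] := {0xf0,0x8e,0xd5,0xe8,0x6a}
query mem[0x13]=0xd5, mem[0x0b]=0xf0, mem[0x0a]=0x6a, mem[0x06]=0xf0

MEM[0x13,0x0b,0x0a,0x06] = d5 f0 6a f0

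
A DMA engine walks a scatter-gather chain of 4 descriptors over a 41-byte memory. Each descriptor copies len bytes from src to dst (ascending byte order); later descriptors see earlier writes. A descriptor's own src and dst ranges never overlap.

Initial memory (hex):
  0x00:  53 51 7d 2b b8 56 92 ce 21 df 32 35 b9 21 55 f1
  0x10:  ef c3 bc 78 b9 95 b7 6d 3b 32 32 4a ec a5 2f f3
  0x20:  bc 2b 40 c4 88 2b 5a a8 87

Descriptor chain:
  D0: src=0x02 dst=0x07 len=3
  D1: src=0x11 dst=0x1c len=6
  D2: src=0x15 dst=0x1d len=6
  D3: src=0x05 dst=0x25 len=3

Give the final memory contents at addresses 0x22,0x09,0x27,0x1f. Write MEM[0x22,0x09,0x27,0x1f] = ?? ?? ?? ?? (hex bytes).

MEM[0x22,0x09,0x27,0x1f] = 32 b8 7d 6d

#0 dst[0x07+3] := {0x7d,0x2b,0xb8}
#1 dst[0x1c+6] := {0xc3,0xbc,0x78,0xb9,0x95,0xb7}
#2 dst[0x1d+6] := {0x95,0xb7,0x6d,0x3b,0x32,0x32}
#3 dst[0x25+3] := {0x56,0x92,0x7d}
query mem[0x22]=0x32, mem[0x09]=0xb8, mem[0x27]=0x7d, mem[0x1f]=0x6d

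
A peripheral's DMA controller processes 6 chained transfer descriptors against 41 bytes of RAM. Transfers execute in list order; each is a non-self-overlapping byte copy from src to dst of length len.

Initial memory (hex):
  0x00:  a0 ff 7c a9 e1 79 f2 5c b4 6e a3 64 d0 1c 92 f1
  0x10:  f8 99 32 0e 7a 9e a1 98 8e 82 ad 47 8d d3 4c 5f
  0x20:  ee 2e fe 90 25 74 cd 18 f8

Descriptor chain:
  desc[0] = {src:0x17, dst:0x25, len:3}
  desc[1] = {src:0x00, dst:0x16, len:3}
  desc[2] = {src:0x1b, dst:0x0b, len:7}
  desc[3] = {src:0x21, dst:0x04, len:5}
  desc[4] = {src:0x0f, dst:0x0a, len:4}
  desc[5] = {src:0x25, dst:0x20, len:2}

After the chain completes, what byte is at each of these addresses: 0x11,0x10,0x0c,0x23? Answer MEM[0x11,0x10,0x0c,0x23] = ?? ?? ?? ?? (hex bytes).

MEM[0x11,0x10,0x0c,0x23] = 2e ee 2e 90

  after D0: wrote 3B at 0x25 = 988e82
  after D1: wrote 3B at 0x16 = a0ff7c
  after D2: wrote 7B at 0x0b = 478dd34c5fee2e
  after D3: wrote 5B at 0x04 = 2efe902598
  after D4: wrote 4B at 0x0a = 5fee2e32
  after D5: wrote 2B at 0x20 = 988e
query mem[0x11]=0x2e, mem[0x10]=0xee, mem[0x0c]=0x2e, mem[0x23]=0x90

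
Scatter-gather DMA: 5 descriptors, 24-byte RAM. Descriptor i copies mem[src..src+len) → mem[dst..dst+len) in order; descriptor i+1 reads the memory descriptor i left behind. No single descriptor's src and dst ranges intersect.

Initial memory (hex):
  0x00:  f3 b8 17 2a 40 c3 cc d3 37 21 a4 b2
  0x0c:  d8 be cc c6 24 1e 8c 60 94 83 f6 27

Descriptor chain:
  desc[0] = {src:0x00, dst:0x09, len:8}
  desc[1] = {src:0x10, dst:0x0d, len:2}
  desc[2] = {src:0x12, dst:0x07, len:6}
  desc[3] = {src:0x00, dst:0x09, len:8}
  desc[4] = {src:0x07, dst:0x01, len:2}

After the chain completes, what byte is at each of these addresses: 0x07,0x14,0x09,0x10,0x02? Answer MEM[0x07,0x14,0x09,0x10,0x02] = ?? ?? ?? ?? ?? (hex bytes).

#0 dst[0x09+8] := {0xf3,0xb8,0x17,0x2a,0x40,0xc3,0xcc,0xd3}
#1 dst[0x0d+2] := {0xd3,0x1e}
#2 dst[0x07+6] := {0x8c,0x60,0x94,0x83,0xf6,0x27}
#3 dst[0x09+8] := {0xf3,0xb8,0x17,0x2a,0x40,0xc3,0xcc,0x8c}
#4 dst[0x01+2] := {0x8c,0x60}
query mem[0x07]=0x8c, mem[0x14]=0x94, mem[0x09]=0xf3, mem[0x10]=0x8c, mem[0x02]=0x60

MEM[0x07,0x14,0x09,0x10,0x02] = 8c 94 f3 8c 60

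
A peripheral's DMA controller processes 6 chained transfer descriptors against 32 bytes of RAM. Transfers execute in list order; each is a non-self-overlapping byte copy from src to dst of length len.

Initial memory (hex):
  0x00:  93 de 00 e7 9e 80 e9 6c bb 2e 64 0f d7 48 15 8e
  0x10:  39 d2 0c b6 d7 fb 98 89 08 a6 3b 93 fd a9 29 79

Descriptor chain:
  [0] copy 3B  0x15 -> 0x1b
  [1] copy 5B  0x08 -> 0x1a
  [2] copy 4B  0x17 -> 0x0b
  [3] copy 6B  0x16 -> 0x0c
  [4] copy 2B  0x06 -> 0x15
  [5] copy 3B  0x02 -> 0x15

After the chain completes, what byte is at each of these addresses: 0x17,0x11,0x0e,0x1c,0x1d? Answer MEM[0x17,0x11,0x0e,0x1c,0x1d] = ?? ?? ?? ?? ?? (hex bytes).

  after D0: wrote 3B at 0x1b = fb9889
  after D1: wrote 5B at 0x1a = bb2e640fd7
  after D2: wrote 4B at 0x0b = 8908a6bb
  after D3: wrote 6B at 0x0c = 988908a6bb2e
  after D4: wrote 2B at 0x15 = e96c
  after D5: wrote 3B at 0x15 = 00e79e
query mem[0x17]=0x9e, mem[0x11]=0x2e, mem[0x0e]=0x08, mem[0x1c]=0x64, mem[0x1d]=0x0f

MEM[0x17,0x11,0x0e,0x1c,0x1d] = 9e 2e 08 64 0f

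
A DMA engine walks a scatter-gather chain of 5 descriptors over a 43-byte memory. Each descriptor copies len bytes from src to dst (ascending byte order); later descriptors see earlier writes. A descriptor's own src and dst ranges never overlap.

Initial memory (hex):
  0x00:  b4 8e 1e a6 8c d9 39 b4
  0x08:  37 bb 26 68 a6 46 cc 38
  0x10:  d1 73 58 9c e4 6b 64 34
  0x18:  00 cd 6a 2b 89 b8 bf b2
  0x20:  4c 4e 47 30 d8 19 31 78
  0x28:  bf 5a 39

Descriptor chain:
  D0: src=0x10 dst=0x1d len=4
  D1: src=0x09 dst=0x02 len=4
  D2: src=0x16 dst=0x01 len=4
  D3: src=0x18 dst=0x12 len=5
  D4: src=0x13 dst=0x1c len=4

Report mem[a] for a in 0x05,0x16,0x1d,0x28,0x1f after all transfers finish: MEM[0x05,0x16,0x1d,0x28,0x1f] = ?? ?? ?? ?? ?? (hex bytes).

#0 dst[0x1d+4] := {0xd1,0x73,0x58,0x9c}
#1 dst[0x02+4] := {0xbb,0x26,0x68,0xa6}
#2 dst[0x01+4] := {0x64,0x34,0x00,0xcd}
#3 dst[0x12+5] := {0x00,0xcd,0x6a,0x2b,0x89}
#4 dst[0x1c+4] := {0xcd,0x6a,0x2b,0x89}
query mem[0x05]=0xa6, mem[0x16]=0x89, mem[0x1d]=0x6a, mem[0x28]=0xbf, mem[0x1f]=0x89

MEM[0x05,0x16,0x1d,0x28,0x1f] = a6 89 6a bf 89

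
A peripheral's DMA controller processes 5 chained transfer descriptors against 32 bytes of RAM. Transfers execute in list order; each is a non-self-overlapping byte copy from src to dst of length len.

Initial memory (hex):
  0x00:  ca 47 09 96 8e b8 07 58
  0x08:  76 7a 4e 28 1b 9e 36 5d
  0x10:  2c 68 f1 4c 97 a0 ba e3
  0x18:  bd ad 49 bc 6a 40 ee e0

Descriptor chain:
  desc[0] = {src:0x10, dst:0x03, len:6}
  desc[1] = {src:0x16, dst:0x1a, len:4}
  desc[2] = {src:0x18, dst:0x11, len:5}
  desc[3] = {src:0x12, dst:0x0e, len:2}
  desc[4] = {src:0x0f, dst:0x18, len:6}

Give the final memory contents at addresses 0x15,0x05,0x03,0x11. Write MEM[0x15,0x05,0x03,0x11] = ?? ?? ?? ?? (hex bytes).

MEM[0x15,0x05,0x03,0x11] = bd f1 2c bd

[0] 0x10->0x03 len=6 : 2c 68 f1 4c 97 a0
[1] 0x16->0x1a len=4 : ba e3 bd ad
[2] 0x18->0x11 len=5 : bd ad ba e3 bd
[3] 0x12->0x0e len=2 : ad ba
[4] 0x0f->0x18 len=6 : ba 2c bd ad ba e3
query mem[0x15]=0xbd, mem[0x05]=0xf1, mem[0x03]=0x2c, mem[0x11]=0xbd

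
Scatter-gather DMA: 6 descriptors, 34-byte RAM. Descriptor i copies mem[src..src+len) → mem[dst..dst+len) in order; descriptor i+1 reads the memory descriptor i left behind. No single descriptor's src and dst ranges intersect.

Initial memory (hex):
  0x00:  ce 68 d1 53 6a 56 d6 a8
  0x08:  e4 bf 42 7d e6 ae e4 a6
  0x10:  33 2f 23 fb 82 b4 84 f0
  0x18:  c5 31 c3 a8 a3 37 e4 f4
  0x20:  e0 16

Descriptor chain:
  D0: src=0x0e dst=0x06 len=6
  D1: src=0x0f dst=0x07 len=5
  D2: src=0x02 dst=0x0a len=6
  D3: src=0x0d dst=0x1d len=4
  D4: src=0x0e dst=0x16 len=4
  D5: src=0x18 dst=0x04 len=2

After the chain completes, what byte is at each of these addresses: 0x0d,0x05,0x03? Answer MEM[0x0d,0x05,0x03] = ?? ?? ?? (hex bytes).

[0] 0x0e->0x06 len=6 : e4 a6 33 2f 23 fb
[1] 0x0f->0x07 len=5 : a6 33 2f 23 fb
[2] 0x02->0x0a len=6 : d1 53 6a 56 e4 a6
[3] 0x0d->0x1d len=4 : 56 e4 a6 33
[4] 0x0e->0x16 len=4 : e4 a6 33 2f
[5] 0x18->0x04 len=2 : 33 2f
query mem[0x0d]=0x56, mem[0x05]=0x2f, mem[0x03]=0x53

MEM[0x0d,0x05,0x03] = 56 2f 53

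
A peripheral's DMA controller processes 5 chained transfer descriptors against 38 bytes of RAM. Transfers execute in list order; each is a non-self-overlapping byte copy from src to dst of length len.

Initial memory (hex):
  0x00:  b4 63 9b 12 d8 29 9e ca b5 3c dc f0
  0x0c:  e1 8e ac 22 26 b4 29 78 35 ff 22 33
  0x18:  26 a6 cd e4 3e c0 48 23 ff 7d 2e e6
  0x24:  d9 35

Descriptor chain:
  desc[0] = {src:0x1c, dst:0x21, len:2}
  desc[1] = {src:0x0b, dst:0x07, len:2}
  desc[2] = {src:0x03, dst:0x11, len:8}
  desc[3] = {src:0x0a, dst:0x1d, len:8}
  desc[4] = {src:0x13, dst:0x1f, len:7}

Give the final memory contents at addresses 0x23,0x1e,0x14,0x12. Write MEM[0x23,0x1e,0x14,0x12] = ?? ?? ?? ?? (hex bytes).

[0] 0x1c->0x21 len=2 : 3e c0
[1] 0x0b->0x07 len=2 : f0 e1
[2] 0x03->0x11 len=8 : 12 d8 29 9e f0 e1 3c dc
[3] 0x0a->0x1d len=8 : dc f0 e1 8e ac 22 26 12
[4] 0x13->0x1f len=7 : 29 9e f0 e1 3c dc a6
query mem[0x23]=0x3c, mem[0x1e]=0xf0, mem[0x14]=0x9e, mem[0x12]=0xd8

MEM[0x23,0x1e,0x14,0x12] = 3c f0 9e d8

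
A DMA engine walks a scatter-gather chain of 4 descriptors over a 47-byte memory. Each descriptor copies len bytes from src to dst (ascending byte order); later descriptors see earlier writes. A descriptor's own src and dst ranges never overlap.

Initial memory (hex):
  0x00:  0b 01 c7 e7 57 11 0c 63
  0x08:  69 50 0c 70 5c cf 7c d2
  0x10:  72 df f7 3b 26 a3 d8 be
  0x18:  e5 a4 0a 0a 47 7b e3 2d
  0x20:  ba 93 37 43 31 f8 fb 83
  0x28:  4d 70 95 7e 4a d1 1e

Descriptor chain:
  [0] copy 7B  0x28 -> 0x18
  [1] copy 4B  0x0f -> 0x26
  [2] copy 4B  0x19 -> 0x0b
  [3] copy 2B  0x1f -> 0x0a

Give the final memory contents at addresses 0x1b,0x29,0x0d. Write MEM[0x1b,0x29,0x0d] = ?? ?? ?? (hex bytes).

MEM[0x1b,0x29,0x0d] = 7e f7 7e

[0] 0x28->0x18 len=7 : 4d 70 95 7e 4a d1 1e
[1] 0x0f->0x26 len=4 : d2 72 df f7
[2] 0x19->0x0b len=4 : 70 95 7e 4a
[3] 0x1f->0x0a len=2 : 2d ba
query mem[0x1b]=0x7e, mem[0x29]=0xf7, mem[0x0d]=0x7e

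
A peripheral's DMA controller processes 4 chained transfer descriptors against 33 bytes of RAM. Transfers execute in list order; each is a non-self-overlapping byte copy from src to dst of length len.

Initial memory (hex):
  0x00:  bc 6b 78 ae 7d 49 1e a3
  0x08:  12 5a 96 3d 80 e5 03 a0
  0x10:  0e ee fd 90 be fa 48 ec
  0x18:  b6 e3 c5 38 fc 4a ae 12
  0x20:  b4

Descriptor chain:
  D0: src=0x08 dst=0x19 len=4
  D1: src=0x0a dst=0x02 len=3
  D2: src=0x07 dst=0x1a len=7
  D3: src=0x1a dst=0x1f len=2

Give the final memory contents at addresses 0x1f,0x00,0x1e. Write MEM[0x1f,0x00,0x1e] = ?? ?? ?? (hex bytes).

MEM[0x1f,0x00,0x1e] = a3 bc 3d

  after D0: wrote 4B at 0x19 = 125a963d
  after D1: wrote 3B at 0x02 = 963d80
  after D2: wrote 7B at 0x1a = a3125a963d80e5
  after D3: wrote 2B at 0x1f = a312
query mem[0x1f]=0xa3, mem[0x00]=0xbc, mem[0x1e]=0x3d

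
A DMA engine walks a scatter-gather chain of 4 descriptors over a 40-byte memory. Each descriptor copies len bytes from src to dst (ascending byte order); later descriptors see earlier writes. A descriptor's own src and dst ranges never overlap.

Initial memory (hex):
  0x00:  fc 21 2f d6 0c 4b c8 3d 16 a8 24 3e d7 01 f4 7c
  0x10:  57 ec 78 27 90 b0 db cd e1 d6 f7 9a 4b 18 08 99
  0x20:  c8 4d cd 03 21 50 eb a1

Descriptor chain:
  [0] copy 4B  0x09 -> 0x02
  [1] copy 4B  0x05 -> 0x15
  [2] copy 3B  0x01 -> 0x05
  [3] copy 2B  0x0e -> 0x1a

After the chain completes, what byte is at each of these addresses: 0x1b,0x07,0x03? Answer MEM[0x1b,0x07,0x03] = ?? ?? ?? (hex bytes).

MEM[0x1b,0x07,0x03] = 7c 24 24

#0 dst[0x02+4] := {0xa8,0x24,0x3e,0xd7}
#1 dst[0x15+4] := {0xd7,0xc8,0x3d,0x16}
#2 dst[0x05+3] := {0x21,0xa8,0x24}
#3 dst[0x1a+2] := {0xf4,0x7c}
query mem[0x1b]=0x7c, mem[0x07]=0x24, mem[0x03]=0x24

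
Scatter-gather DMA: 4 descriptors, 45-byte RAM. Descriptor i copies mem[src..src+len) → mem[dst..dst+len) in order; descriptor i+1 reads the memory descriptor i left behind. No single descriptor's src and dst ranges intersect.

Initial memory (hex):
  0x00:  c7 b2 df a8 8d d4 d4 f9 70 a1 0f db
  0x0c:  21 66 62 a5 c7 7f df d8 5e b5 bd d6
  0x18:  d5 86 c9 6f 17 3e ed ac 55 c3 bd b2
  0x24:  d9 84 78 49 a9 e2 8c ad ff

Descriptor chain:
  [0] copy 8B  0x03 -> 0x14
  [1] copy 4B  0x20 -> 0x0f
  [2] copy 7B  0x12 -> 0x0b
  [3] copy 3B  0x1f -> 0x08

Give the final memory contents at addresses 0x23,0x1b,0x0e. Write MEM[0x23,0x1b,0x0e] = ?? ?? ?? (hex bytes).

MEM[0x23,0x1b,0x0e] = b2 0f 8d

D0: mem[0x14..0x1b] <- [a8 8d d4 d4 f9 70 a1 0f]
D1: mem[0x0f..0x12] <- [55 c3 bd b2]
D2: mem[0x0b..0x11] <- [b2 d8 a8 8d d4 d4 f9]
D3: mem[0x08..0x0a] <- [ac 55 c3]
query mem[0x23]=0xb2, mem[0x1b]=0x0f, mem[0x0e]=0x8d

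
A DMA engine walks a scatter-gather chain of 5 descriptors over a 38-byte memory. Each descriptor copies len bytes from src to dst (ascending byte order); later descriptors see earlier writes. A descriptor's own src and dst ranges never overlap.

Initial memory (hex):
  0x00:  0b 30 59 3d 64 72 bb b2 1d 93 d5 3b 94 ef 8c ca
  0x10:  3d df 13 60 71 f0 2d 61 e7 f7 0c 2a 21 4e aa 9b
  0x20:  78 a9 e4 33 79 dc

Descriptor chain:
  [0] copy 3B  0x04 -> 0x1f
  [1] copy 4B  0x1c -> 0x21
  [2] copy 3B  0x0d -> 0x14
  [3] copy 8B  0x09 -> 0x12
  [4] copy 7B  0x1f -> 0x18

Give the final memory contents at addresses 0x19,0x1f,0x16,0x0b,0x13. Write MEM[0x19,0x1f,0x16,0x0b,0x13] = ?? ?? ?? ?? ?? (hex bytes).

MEM[0x19,0x1f,0x16,0x0b,0x13] = 72 64 ef 3b d5

D0: mem[0x1f..0x21] <- [64 72 bb]
D1: mem[0x21..0x24] <- [21 4e aa 64]
D2: mem[0x14..0x16] <- [ef 8c ca]
D3: mem[0x12..0x19] <- [93 d5 3b 94 ef 8c ca 3d]
D4: mem[0x18..0x1e] <- [64 72 21 4e aa 64 dc]
query mem[0x19]=0x72, mem[0x1f]=0x64, mem[0x16]=0xef, mem[0x0b]=0x3b, mem[0x13]=0xd5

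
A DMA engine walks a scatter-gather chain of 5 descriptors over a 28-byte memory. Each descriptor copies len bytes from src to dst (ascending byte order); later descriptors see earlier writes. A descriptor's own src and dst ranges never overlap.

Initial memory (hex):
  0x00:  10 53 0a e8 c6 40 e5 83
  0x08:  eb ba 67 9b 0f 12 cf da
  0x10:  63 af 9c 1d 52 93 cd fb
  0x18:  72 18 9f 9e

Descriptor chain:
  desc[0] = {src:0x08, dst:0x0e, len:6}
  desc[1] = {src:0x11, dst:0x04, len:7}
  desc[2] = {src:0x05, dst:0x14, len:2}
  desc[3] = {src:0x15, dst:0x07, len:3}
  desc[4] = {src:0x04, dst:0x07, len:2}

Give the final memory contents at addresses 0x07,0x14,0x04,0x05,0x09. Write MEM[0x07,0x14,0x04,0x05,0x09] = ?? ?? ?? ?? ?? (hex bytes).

  after D0: wrote 6B at 0x0e = ebba679b0f12
  after D1: wrote 7B at 0x04 = 9b0f125293cdfb
  after D2: wrote 2B at 0x14 = 0f12
  after D3: wrote 3B at 0x07 = 12cdfb
  after D4: wrote 2B at 0x07 = 9b0f
query mem[0x07]=0x9b, mem[0x14]=0x0f, mem[0x04]=0x9b, mem[0x05]=0x0f, mem[0x09]=0xfb

MEM[0x07,0x14,0x04,0x05,0x09] = 9b 0f 9b 0f fb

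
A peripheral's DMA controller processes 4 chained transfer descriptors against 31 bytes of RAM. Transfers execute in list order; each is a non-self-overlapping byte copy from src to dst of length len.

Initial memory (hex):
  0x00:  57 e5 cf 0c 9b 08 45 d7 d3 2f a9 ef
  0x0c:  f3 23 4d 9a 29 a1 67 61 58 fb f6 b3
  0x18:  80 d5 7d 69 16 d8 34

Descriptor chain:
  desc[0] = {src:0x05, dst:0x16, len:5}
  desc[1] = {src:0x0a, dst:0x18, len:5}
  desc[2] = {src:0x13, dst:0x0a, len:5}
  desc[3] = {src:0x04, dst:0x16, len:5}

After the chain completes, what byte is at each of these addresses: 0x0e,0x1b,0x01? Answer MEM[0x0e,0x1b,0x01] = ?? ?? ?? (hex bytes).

MEM[0x0e,0x1b,0x01] = 45 23 e5

D0: mem[0x16..0x1a] <- [08 45 d7 d3 2f]
D1: mem[0x18..0x1c] <- [a9 ef f3 23 4d]
D2: mem[0x0a..0x0e] <- [61 58 fb 08 45]
D3: mem[0x16..0x1a] <- [9b 08 45 d7 d3]
query mem[0x0e]=0x45, mem[0x1b]=0x23, mem[0x01]=0xe5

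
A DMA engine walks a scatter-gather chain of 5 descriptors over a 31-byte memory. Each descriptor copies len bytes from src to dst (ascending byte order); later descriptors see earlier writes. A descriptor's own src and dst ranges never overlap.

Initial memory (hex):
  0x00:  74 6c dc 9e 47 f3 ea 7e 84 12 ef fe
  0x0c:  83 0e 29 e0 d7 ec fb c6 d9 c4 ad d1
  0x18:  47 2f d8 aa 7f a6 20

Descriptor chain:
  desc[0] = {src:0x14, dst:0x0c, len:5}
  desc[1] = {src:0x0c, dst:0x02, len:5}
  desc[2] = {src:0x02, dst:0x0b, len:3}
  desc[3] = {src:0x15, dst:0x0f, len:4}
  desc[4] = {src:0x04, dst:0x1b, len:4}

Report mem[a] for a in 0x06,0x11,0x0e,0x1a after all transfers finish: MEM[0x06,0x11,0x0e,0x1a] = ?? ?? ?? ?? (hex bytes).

D0: mem[0x0c..0x10] <- [d9 c4 ad d1 47]
D1: mem[0x02..0x06] <- [d9 c4 ad d1 47]
D2: mem[0x0b..0x0d] <- [d9 c4 ad]
D3: mem[0x0f..0x12] <- [c4 ad d1 47]
D4: mem[0x1b..0x1e] <- [ad d1 47 7e]
query mem[0x06]=0x47, mem[0x11]=0xd1, mem[0x0e]=0xad, mem[0x1a]=0xd8

MEM[0x06,0x11,0x0e,0x1a] = 47 d1 ad d8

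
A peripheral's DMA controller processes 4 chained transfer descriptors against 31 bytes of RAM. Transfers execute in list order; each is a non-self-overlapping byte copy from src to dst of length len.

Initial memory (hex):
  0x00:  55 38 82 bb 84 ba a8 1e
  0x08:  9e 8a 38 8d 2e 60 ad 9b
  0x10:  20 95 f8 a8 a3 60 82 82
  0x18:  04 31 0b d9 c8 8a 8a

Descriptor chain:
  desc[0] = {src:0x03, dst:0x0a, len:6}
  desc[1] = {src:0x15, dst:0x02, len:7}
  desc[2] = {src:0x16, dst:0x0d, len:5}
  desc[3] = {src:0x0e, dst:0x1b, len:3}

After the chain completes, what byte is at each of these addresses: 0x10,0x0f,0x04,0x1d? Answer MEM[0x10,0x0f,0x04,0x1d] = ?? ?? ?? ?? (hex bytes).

D0: mem[0x0a..0x0f] <- [bb 84 ba a8 1e 9e]
D1: mem[0x02..0x08] <- [60 82 82 04 31 0b d9]
D2: mem[0x0d..0x11] <- [82 82 04 31 0b]
D3: mem[0x1b..0x1d] <- [82 04 31]
query mem[0x10]=0x31, mem[0x0f]=0x04, mem[0x04]=0x82, mem[0x1d]=0x31

MEM[0x10,0x0f,0x04,0x1d] = 31 04 82 31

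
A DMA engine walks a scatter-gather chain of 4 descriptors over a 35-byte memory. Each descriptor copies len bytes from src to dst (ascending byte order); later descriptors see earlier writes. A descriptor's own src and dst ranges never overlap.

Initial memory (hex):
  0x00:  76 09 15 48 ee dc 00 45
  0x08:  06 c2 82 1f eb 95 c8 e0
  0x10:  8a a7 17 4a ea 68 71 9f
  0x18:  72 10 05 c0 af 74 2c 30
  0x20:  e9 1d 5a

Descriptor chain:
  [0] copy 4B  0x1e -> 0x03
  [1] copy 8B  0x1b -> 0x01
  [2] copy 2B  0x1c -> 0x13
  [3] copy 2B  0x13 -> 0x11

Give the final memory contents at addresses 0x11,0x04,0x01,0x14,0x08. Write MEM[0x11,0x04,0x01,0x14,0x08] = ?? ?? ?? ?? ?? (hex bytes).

MEM[0x11,0x04,0x01,0x14,0x08] = af 2c c0 74 5a

[0] 0x1e->0x03 len=4 : 2c 30 e9 1d
[1] 0x1b->0x01 len=8 : c0 af 74 2c 30 e9 1d 5a
[2] 0x1c->0x13 len=2 : af 74
[3] 0x13->0x11 len=2 : af 74
query mem[0x11]=0xaf, mem[0x04]=0x2c, mem[0x01]=0xc0, mem[0x14]=0x74, mem[0x08]=0x5a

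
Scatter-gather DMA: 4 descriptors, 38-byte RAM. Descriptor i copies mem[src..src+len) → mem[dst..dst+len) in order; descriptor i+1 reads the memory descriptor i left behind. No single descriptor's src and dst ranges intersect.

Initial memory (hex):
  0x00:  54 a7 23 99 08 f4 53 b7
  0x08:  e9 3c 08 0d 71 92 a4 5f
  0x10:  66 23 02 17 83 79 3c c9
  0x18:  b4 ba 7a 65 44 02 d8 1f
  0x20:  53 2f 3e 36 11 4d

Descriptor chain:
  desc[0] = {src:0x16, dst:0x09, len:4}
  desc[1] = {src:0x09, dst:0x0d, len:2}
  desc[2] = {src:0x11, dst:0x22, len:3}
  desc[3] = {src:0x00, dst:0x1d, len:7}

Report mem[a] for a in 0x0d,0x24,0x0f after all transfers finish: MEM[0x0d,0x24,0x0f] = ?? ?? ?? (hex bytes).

[0] 0x16->0x09 len=4 : 3c c9 b4 ba
[1] 0x09->0x0d len=2 : 3c c9
[2] 0x11->0x22 len=3 : 23 02 17
[3] 0x00->0x1d len=7 : 54 a7 23 99 08 f4 53
query mem[0x0d]=0x3c, mem[0x24]=0x17, mem[0x0f]=0x5f

MEM[0x0d,0x24,0x0f] = 3c 17 5f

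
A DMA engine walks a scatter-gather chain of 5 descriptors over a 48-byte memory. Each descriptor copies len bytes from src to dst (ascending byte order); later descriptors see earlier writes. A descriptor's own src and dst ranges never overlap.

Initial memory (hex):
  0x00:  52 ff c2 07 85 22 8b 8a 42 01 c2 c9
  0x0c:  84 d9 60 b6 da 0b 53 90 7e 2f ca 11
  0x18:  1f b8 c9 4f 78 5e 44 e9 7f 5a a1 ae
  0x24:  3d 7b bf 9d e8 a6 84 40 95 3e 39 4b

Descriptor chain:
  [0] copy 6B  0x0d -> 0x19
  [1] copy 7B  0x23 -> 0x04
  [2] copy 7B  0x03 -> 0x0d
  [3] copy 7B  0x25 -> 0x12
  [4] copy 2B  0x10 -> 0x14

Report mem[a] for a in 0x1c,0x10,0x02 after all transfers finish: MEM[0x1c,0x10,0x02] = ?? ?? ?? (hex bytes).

MEM[0x1c,0x10,0x02] = da 7b c2

D0: mem[0x19..0x1e] <- [d9 60 b6 da 0b 53]
D1: mem[0x04..0x0a] <- [ae 3d 7b bf 9d e8 a6]
D2: mem[0x0d..0x13] <- [07 ae 3d 7b bf 9d e8]
D3: mem[0x12..0x18] <- [7b bf 9d e8 a6 84 40]
D4: mem[0x14..0x15] <- [7b bf]
query mem[0x1c]=0xda, mem[0x10]=0x7b, mem[0x02]=0xc2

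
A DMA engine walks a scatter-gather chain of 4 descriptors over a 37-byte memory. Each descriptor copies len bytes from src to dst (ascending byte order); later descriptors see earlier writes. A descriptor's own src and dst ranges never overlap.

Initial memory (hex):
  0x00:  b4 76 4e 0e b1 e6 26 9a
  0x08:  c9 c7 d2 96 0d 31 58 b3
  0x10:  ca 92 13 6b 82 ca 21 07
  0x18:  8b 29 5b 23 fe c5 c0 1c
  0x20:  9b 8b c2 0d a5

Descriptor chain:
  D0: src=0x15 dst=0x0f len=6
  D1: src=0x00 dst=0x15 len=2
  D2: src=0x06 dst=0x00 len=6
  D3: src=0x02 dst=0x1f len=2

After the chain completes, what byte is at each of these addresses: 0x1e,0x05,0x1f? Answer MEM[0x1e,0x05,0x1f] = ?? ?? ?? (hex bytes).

  after D0: wrote 6B at 0x0f = ca21078b295b
  after D1: wrote 2B at 0x15 = b476
  after D2: wrote 6B at 0x00 = 269ac9c7d296
  after D3: wrote 2B at 0x1f = c9c7
query mem[0x1e]=0xc0, mem[0x05]=0x96, mem[0x1f]=0xc9

MEM[0x1e,0x05,0x1f] = c0 96 c9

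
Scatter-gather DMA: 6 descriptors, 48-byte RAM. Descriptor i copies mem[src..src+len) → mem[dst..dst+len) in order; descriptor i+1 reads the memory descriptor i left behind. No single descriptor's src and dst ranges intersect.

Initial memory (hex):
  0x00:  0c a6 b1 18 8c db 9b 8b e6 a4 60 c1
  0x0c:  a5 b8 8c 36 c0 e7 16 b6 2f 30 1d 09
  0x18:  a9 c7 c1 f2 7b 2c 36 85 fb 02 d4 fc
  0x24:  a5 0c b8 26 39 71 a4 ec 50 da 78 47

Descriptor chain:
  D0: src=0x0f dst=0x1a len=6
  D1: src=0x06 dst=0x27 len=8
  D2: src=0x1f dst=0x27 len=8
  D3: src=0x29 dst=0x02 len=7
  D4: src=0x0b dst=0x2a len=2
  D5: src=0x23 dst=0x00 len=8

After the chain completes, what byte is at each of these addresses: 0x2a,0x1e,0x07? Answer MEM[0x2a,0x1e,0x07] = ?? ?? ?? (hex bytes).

[0] 0x0f->0x1a len=6 : 36 c0 e7 16 b6 2f
[1] 0x06->0x27 len=8 : 9b 8b e6 a4 60 c1 a5 b8
[2] 0x1f->0x27 len=8 : 2f fb 02 d4 fc a5 0c b8
[3] 0x29->0x02 len=7 : 02 d4 fc a5 0c b8 47
[4] 0x0b->0x2a len=2 : c1 a5
[5] 0x23->0x00 len=8 : fc a5 0c b8 2f fb 02 c1
query mem[0x2a]=0xc1, mem[0x1e]=0xb6, mem[0x07]=0xc1

MEM[0x2a,0x1e,0x07] = c1 b6 c1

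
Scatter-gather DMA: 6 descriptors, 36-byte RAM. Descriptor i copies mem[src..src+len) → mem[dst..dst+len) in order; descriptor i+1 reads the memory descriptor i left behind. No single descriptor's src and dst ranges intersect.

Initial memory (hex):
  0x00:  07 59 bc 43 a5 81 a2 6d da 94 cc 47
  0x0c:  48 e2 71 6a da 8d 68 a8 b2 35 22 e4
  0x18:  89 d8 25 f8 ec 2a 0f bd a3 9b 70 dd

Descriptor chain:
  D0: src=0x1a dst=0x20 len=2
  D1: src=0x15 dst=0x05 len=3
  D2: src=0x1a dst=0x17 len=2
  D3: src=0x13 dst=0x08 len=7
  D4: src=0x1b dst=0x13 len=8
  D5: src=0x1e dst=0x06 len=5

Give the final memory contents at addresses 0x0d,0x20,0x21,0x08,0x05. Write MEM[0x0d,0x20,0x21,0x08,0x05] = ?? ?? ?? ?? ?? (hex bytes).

D0: mem[0x20..0x21] <- [25 f8]
D1: mem[0x05..0x07] <- [35 22 e4]
D2: mem[0x17..0x18] <- [25 f8]
D3: mem[0x08..0x0e] <- [a8 b2 35 22 25 f8 d8]
D4: mem[0x13..0x1a] <- [f8 ec 2a 0f bd 25 f8 70]
D5: mem[0x06..0x0a] <- [0f bd 25 f8 70]
query mem[0x0d]=0xf8, mem[0x20]=0x25, mem[0x21]=0xf8, mem[0x08]=0x25, mem[0x05]=0x35

MEM[0x0d,0x20,0x21,0x08,0x05] = f8 25 f8 25 35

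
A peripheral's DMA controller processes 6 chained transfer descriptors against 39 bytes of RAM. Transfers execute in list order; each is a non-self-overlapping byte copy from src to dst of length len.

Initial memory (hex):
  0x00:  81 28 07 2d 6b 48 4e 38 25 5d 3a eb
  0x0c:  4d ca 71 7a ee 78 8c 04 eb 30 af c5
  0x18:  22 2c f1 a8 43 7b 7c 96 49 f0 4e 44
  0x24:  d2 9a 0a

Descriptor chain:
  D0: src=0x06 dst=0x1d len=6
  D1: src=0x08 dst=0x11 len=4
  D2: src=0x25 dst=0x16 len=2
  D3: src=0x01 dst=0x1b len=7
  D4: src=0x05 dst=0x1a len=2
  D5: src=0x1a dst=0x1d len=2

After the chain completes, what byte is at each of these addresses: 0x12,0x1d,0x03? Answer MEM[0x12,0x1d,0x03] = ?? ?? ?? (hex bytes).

[0] 0x06->0x1d len=6 : 4e 38 25 5d 3a eb
[1] 0x08->0x11 len=4 : 25 5d 3a eb
[2] 0x25->0x16 len=2 : 9a 0a
[3] 0x01->0x1b len=7 : 28 07 2d 6b 48 4e 38
[4] 0x05->0x1a len=2 : 48 4e
[5] 0x1a->0x1d len=2 : 48 4e
query mem[0x12]=0x5d, mem[0x1d]=0x48, mem[0x03]=0x2d

MEM[0x12,0x1d,0x03] = 5d 48 2d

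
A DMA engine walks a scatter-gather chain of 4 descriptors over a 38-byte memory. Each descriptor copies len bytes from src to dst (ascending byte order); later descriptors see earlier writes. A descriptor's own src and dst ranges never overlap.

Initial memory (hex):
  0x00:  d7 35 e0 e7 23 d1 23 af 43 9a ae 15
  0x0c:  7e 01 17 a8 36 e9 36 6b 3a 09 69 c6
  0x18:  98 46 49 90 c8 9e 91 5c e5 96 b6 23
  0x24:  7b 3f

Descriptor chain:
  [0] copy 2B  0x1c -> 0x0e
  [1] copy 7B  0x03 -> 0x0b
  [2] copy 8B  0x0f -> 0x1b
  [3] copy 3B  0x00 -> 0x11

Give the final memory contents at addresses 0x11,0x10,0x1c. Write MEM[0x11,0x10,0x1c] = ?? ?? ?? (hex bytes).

[0] 0x1c->0x0e len=2 : c8 9e
[1] 0x03->0x0b len=7 : e7 23 d1 23 af 43 9a
[2] 0x0f->0x1b len=8 : af 43 9a 36 6b 3a 09 69
[3] 0x00->0x11 len=3 : d7 35 e0
query mem[0x11]=0xd7, mem[0x10]=0x43, mem[0x1c]=0x43

MEM[0x11,0x10,0x1c] = d7 43 43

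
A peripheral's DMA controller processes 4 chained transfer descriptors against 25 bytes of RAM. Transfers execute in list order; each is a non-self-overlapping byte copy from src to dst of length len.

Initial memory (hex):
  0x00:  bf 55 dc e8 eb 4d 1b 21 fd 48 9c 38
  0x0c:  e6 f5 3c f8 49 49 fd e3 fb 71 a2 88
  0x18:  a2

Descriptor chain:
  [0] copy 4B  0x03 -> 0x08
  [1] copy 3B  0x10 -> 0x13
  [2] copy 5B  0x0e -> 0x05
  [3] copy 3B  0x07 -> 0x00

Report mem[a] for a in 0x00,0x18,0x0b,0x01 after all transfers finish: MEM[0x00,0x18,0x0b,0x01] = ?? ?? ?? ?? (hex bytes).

#0 dst[0x08+4] := {0xe8,0xeb,0x4d,0x1b}
#1 dst[0x13+3] := {0x49,0x49,0xfd}
#2 dst[0x05+5] := {0x3c,0xf8,0x49,0x49,0xfd}
#3 dst[0x00+3] := {0x49,0x49,0xfd}
query mem[0x00]=0x49, mem[0x18]=0xa2, mem[0x0b]=0x1b, mem[0x01]=0x49

MEM[0x00,0x18,0x0b,0x01] = 49 a2 1b 49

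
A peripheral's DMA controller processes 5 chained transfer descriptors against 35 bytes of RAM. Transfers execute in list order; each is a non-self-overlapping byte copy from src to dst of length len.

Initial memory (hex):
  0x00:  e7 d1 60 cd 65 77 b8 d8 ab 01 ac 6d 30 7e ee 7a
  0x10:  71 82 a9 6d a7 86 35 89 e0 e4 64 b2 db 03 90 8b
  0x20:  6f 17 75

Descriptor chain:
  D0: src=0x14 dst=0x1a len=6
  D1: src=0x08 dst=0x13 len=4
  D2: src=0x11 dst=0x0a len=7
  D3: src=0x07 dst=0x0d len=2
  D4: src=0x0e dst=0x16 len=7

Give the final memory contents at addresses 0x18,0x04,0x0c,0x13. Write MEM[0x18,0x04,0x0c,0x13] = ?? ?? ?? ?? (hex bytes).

MEM[0x18,0x04,0x0c,0x13] = 89 65 ab ab

#0 dst[0x1a+6] := {0xa7,0x86,0x35,0x89,0xe0,0xe4}
#1 dst[0x13+4] := {0xab,0x01,0xac,0x6d}
#2 dst[0x0a+7] := {0x82,0xa9,0xab,0x01,0xac,0x6d,0x89}
#3 dst[0x0d+2] := {0xd8,0xab}
#4 dst[0x16+7] := {0xab,0x6d,0x89,0x82,0xa9,0xab,0x01}
query mem[0x18]=0x89, mem[0x04]=0x65, mem[0x0c]=0xab, mem[0x13]=0xab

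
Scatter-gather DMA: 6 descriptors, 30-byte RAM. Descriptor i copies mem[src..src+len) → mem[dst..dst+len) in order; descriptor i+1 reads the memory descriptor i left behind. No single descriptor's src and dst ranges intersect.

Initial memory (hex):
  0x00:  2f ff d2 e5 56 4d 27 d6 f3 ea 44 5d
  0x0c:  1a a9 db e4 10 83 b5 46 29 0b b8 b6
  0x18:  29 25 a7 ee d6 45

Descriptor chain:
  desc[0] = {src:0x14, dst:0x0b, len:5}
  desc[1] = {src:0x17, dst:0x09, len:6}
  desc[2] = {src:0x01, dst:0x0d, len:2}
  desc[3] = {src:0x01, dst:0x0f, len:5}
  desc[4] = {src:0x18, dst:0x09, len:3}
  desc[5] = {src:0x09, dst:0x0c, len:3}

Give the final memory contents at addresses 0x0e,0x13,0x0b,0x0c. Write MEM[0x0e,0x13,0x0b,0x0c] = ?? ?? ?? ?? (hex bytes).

D0: mem[0x0b..0x0f] <- [29 0b b8 b6 29]
D1: mem[0x09..0x0e] <- [b6 29 25 a7 ee d6]
D2: mem[0x0d..0x0e] <- [ff d2]
D3: mem[0x0f..0x13] <- [ff d2 e5 56 4d]
D4: mem[0x09..0x0b] <- [29 25 a7]
D5: mem[0x0c..0x0e] <- [29 25 a7]
query mem[0x0e]=0xa7, mem[0x13]=0x4d, mem[0x0b]=0xa7, mem[0x0c]=0x29

MEM[0x0e,0x13,0x0b,0x0c] = a7 4d a7 29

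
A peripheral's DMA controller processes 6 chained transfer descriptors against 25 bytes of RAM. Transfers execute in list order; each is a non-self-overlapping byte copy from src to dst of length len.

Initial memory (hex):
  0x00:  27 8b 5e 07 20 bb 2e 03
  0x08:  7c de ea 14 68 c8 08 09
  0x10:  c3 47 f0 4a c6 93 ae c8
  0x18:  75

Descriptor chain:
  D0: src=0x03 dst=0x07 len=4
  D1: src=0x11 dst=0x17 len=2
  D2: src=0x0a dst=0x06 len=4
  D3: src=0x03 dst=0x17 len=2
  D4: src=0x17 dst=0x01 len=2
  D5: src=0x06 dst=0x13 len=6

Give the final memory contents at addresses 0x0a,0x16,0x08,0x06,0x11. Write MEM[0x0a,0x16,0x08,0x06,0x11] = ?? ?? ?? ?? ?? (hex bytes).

#0 dst[0x07+4] := {0x07,0x20,0xbb,0x2e}
#1 dst[0x17+2] := {0x47,0xf0}
#2 dst[0x06+4] := {0x2e,0x14,0x68,0xc8}
#3 dst[0x17+2] := {0x07,0x20}
#4 dst[0x01+2] := {0x07,0x20}
#5 dst[0x13+6] := {0x2e,0x14,0x68,0xc8,0x2e,0x14}
query mem[0x0a]=0x2e, mem[0x16]=0xc8, mem[0x08]=0x68, mem[0x06]=0x2e, mem[0x11]=0x47

MEM[0x0a,0x16,0x08,0x06,0x11] = 2e c8 68 2e 47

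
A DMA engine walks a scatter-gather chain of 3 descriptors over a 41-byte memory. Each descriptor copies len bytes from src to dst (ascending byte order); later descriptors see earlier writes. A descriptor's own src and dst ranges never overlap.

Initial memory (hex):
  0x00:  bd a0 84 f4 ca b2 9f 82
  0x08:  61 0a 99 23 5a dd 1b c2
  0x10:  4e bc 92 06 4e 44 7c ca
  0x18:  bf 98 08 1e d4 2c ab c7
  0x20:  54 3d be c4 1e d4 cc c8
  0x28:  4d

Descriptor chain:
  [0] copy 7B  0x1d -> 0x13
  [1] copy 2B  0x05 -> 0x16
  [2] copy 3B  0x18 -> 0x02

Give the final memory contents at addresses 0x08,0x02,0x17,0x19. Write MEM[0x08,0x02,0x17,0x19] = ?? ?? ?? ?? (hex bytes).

#0 dst[0x13+7] := {0x2c,0xab,0xc7,0x54,0x3d,0xbe,0xc4}
#1 dst[0x16+2] := {0xb2,0x9f}
#2 dst[0x02+3] := {0xbe,0xc4,0x08}
query mem[0x08]=0x61, mem[0x02]=0xbe, mem[0x17]=0x9f, mem[0x19]=0xc4

MEM[0x08,0x02,0x17,0x19] = 61 be 9f c4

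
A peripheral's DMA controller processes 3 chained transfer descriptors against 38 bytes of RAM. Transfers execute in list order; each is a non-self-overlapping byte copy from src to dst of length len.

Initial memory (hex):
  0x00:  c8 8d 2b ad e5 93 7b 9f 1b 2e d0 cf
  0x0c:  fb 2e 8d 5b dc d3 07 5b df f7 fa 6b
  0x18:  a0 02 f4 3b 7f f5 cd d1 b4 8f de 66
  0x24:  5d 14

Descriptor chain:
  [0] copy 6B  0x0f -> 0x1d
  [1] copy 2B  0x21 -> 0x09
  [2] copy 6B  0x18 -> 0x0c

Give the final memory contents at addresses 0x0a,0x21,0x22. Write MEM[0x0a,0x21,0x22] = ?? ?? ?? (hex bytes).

  after D0: wrote 6B at 0x1d = 5bdcd3075bdf
  after D1: wrote 2B at 0x09 = 5bdf
  after D2: wrote 6B at 0x0c = a002f43b7f5b
query mem[0x0a]=0xdf, mem[0x21]=0x5b, mem[0x22]=0xdf

MEM[0x0a,0x21,0x22] = df 5b df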